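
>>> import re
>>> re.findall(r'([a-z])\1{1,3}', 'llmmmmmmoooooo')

After group 1 captures some text, `\1` only succeeds where that same text appears again.
Matches: at [0:2] match 'll', group 1 = 'l'; at [2:6] match 'mmmm', group 1 = 'm'; at [6:8] match 'mm', group 1 = 'm'; at [8:12] match 'oooo', group 1 = 'o'; at [12:14] match 'oo', group 1 = 'o'.
With a single group, `findall` returns only what that group captured — 5 items.

['l', 'm', 'm', 'o', 'o']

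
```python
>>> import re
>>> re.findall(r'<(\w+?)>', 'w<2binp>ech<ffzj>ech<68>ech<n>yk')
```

['2binp', 'ffzj', '68', 'n']

With a single group, `findall` returns only what that group captured — 4 items.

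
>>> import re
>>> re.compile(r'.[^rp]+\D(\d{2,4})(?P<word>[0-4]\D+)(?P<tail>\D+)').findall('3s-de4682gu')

[('468', '2g', 'u')]

Pattern: any character; then one or more of any character except [rp], then a non-digit; then 2 to 4 of a digit (captured); then a character in [0-4], then one or more of a non-digit (captured as 'word'); then one or more of a non-digit (captured as 'tail').
Walking the string: at [0:11] match '3s-de4682gu', groups = ('468', '2g', 'u').
With 3 capturing groups, `findall` returns a 3-tuple per match.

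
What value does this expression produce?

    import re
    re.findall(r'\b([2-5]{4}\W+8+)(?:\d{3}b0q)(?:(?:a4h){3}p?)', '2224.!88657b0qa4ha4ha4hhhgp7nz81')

['2224.!88']

The pattern matches a word boundary (`\b`, zero-width); then exactly 4 of a character in [2-5], then one or more of a non-word character, then one or more of a literal '8' (captured); then exactly 3 of a digit, then the literal 'b0q' (non-capturing group); then the literal 'a4h' repeated 3 times, then optionally the literal 'p' (non-capturing group).
Walking the string: at [0:23] match '2224.!88657b0qa4ha4ha4h', group 1 = '2224.!88'.
With a single group, `findall` returns only what that group captured — 1 item.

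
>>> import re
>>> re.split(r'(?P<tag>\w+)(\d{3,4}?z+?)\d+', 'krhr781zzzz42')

['', 'krhr', '781zzzz', '']

Pattern: one or more of a word character (captured as 'tag'); then 3 to 4 of a digit (lazy), then one or more of a literal 'z' (lazy) (captured); then one or more of a digit.
Matches to split on: at [0:13] → 'krhr781zzzz42'.
The group in the pattern means `split` returns the separators' captures alongside the pieces.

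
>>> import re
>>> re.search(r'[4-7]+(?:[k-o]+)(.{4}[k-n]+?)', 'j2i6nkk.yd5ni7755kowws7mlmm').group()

Pattern: one or more of a character in [4-7]; then one or more of a character in [k-o] (non-capturing group); then exactly 4 of any character, then one or more of a character in [k-n] (lazy) (captured).
`search` walks the string left to right and returns the first match it finds.
The match spans [3:12] → '6nkk.yd5n'.
Captured: group 1 = '.yd5n'.

'6nkk.yd5n'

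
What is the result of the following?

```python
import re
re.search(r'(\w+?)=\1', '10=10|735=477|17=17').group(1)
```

'10'

After group 1 captures some text, `\1` only succeeds where that same text appears again.
Unlike `match`, `search` isn't anchored — it looks for the pattern anywhere in the string.
The match spans [0:5] → '10=10'.
Captured: group 1 = '10'.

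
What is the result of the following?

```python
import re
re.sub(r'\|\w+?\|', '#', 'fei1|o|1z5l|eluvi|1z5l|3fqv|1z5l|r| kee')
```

'fei1#1z5l#1z5l#1z5l# kee'

`sub` substitutes '#' at each match site.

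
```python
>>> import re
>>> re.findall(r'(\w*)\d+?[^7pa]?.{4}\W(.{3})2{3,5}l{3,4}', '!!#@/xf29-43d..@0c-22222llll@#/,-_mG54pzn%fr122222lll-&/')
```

Pattern: zero or more of a word character (captured); then one or more of a digit (lazy); then optionally any character except [7pa], then exactly 4 of any character, then a non-word character; then exactly 3 of any character (captured); then 3 to 5 of a literal '2', then 3 to 4 of the literal 'l'.
`findall` packs the 2 group values into a tuple for every match.

[('', '0c-'), ('_mG', 'fr1')]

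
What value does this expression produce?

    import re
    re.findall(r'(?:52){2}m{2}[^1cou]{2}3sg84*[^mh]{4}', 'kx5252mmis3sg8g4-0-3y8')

Pattern: the literal '52' repeated 2 times, then exactly 2 of the literal 'm', then exactly 2 of any character except [1cou]; then the literal '3s', then the literal 'g8', then zero or more of the literal '4'; then exactly 4 of any character except [mh].
With no groups in the pattern, `findall` gives back each whole match — 1 here.

['5252mmis3sg8g4-0']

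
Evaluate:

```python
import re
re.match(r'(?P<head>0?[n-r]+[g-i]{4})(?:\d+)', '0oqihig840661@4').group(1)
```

'0oqihig'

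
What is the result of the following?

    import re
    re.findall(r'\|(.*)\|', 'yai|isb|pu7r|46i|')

With a single group, `findall` returns only what that group captured — 1 item.

['isb|pu7r|46i']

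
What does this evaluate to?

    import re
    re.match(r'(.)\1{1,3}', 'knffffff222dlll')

None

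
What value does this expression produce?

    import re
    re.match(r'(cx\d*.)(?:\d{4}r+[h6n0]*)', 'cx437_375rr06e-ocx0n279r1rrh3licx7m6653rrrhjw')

This matches the literal 'cx', then zero or more of a digit, then any character (captured); then exactly 4 of a digit, then one or more of the literal 'r', then zero or more of one of [h6n0] (non-capturing group).
With `match`, the pattern is implicitly anchored at the beginning.
Here the pattern fails at index 0, so the call returns None.

None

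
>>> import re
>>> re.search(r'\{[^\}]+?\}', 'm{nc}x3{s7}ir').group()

'{nc}'

The match spans [1:5] → '{nc}'.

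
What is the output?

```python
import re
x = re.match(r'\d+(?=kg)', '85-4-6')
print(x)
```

None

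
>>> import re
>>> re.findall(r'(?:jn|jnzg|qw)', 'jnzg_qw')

The regex engine tests alternatives in the order written; an earlier branch that matches wins even if a later one would match more.
Scanning left to right: at [0:2] → 'jn'; at [5:7] → 'qw'.
With no groups in the pattern, `findall` gives back each whole match — 2 here.

['jn', 'qw']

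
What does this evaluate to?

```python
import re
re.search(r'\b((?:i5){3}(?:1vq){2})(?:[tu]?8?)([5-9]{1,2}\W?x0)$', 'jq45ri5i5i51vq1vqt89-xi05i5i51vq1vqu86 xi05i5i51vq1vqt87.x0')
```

None

This matches a word boundary (`\b`, zero-width); then the literal 'i5' repeated 3 times, then the literal '1vq' repeated 2 times (captured); then optionally one of [tu], then optionally the literal '8' (non-capturing group); then 1 to 2 of a character in [5-9], then optionally a non-word character, then the literal 'x0' (captured); then anchored at the end.
Here no position works, so the call returns None.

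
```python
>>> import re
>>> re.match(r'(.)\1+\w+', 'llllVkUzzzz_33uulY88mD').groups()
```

('l',)

`\1` has to match the exact text group 1 already captured.
With `match`, the pattern is implicitly anchored at the beginning.
The match spans [0:22] → 'llllVkUzzzz_33uulY88mD'.
Captured: group 1 = 'l'.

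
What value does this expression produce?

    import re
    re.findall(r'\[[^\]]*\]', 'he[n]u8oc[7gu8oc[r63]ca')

No capturing groups, so `findall` returns the 2 full match strings.

['[n]', '[7gu8oc[r63]']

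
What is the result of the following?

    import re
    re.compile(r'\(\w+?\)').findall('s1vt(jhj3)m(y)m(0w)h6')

['(jhj3)', '(y)', '(0w)']

`findall` yields the raw match text (3 of them) because the pattern has no groups.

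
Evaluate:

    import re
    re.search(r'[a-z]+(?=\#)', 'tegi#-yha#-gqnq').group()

'tegi'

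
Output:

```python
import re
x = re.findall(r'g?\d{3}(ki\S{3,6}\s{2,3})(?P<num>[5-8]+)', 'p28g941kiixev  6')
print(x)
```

This matches optionally the literal 'g', then exactly 3 of a digit; then the literal 'ki', then 3 to 6 of a non-whitespace character, then 2 to 3 of whitespace (captured); then one or more of a character in [5-8] (captured as 'num').
Scanning left to right: at [3:16] match 'g941kiixev  6', groups = ('kiixev  ', '6').
With 2 capturing groups, `findall` returns a 2-tuple per match.

[('kiixev  ', '6')]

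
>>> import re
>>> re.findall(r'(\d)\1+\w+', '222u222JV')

The backreference `\1` re-matches whatever the first group consumed, character for character.
Matches: at [0:9] match '222u222JV', group 1 = '2'.
One capturing group, so `findall` returns just the captured substring from the one match — 1 in all.

['2']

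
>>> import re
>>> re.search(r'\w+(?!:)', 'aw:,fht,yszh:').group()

'a'

A negative assertion filters positions out without eating any characters.
The match spans [0:1] → 'a'.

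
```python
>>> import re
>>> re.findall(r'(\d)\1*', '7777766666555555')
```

The backreference `\1` re-matches whatever the first group consumed, character for character.
Walking the string: at [0:5] match '77777', group 1 = '7'; at [5:10] match '66666', group 1 = '6'; at [10:16] match '555555', group 1 = '5'.
With a single group, `findall` returns only what that group captured — 3 items.

['7', '6', '5']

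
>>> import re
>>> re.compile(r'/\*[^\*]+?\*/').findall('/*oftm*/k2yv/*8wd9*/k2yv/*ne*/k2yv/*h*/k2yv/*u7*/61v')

Matches: at [0:8] → '/*oftm*/'; at [12:20] → '/*8wd9*/'; at [24:30] → '/*ne*/'; at [34:39] → '/*h*/'; at [43:49] → '/*u7*/'.
With no groups in the pattern, `findall` gives back each whole match — 5 here.

['/*oftm*/', '/*8wd9*/', '/*ne*/', '/*h*/', '/*u7*/']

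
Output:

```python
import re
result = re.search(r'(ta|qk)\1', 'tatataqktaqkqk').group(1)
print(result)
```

ta

`\1` has to match the exact text group 1 already captured.
`re.search` tries every starting position until one works.
The match spans [0:4] → 'tata'.
Captured: group 1 = 'ta'.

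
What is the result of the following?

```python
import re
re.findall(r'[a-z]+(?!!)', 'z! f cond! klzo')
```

['f', 'con', 'klzo']

`(?!…)`/`(?<!…)` only lets a position through if the neighbouring text does NOT match; no characters are consumed.
No capturing groups, so `findall` returns the 3 full match strings.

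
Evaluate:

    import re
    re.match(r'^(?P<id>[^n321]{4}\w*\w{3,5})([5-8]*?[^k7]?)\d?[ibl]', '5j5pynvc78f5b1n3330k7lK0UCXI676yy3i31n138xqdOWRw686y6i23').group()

Pattern: anchored at the start of the string; then exactly 4 of any character except [n321], then zero or more of a word character, then 3 to 5 of a word character (captured as 'id'); then zero or more of a character in [5-8] (lazy), then optionally any character except [k7] (captured); then optionally a digit, then one of [ibl].
`re.match` only tries the pattern at the start of the string.
The match spans [0:54] → '5j5pynvc78f5b1n3330k7lK0UCXI676yy3i31n138xqdOWRw686y6i'.
Captured: group 1 = '5j5pynvc78f5b1n3330k7lK0UCXI676yy3i31n138xqdOWRw686y6', group 2 = ''.

'5j5pynvc78f5b1n3330k7lK0UCXI676yy3i31n138xqdOWRw686y6i'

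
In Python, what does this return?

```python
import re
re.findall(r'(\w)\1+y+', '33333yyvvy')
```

['3', 'v']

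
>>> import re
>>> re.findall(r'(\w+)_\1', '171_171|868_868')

`\1` is not a pattern — it's the concrete string captured by group 1, re-applied verbatim.
Because there's exactly one group, `findall` drops the full match and keeps group 1 from each hit.

['171', '868']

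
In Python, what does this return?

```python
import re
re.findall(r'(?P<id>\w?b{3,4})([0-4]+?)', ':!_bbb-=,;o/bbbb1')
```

This matches optionally a word character, then 3 to 4 of the literal 'b' (captured as 'id'); then one or more of a character in [0-4] (lazy) (captured).
Matches: at [12:17] match 'bbbb1', groups = ('bbbb', '1').
2 groups means the one result is a tuple of 2 captured strings — 1 here.

[('bbbb', '1')]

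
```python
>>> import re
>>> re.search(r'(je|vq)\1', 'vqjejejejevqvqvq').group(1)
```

'je'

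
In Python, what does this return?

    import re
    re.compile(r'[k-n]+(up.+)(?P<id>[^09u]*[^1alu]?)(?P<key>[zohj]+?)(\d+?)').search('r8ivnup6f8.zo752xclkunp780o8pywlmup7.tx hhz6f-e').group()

This matches one or more of a character in [k-n]; then the literal 'up', then one or more of any character (captured); then zero or more of any character except [09u], then optionally any character except [1alu] (captured as 'id'); then one or more of one of [zohj] (lazy) (captured as 'key'); then one or more of a digit (lazy) (captured).
Unlike `match`, `search` isn't anchored — it looks for the pattern anywhere in the string.
The match spans [4:44] → 'nup6f8.zo752xclkunp780o8pywlmup7.tx hhz6'.
Captured: group 1 = 'up6f8.zo752xclkunp780o8pywlmup7.tx hh', group 2 = '', group 3 = 'z', group 4 = '6'.

'nup6f8.zo752xclkunp780o8pywlmup7.tx hhz6'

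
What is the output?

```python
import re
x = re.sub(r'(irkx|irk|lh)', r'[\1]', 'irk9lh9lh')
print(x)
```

[irk]9[lh]9[lh]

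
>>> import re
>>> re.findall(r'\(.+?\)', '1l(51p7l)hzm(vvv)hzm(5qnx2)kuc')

The `?` after the quantifier makes it lazy — it takes as little as possible before letting the rest of the pattern try.
`findall` yields the raw match text (3 of them) because the pattern has no groups.

['(51p7l)', '(vvv)', '(5qnx2)']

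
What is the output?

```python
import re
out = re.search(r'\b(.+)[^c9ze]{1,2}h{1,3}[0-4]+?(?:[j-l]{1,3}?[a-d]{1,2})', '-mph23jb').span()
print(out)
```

Pattern: a word boundary (`\b`, zero-width); then one or more of any character (captured); then 1 to 2 of any character except [c9ze], then 1 to 3 of the literal 'h'; then one or more of a character in [0-4] (lazy); then 1 to 3 of a character in [j-l] (lazy), then 1 to 2 of a character in [a-d] (non-capturing group).
`re.search` tries every starting position until one works.
The match spans [1:8] → 'mph23jb'.
Captured: group 1 = 'm'.

(1, 8)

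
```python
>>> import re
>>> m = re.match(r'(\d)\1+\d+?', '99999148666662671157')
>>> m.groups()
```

('9',)

The backreference `\1` re-matches whatever the first group consumed, character for character.
With `match`, the pattern is implicitly anchored at the beginning.
The match spans [0:6] → '999991'.
Captured: group 1 = '9'.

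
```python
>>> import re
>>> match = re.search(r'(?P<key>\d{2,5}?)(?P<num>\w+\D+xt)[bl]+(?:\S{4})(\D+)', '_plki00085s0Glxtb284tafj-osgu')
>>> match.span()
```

(5, 29)

This matches 2 to 5 of a digit (lazy) (captured as 'key'); then one or more of a word character, then one or more of a non-digit, then the literal 'xt' (captured as 'num'); then one or more of one of [bl]; then exactly 4 of a non-whitespace character (non-capturing group); then one or more of a non-digit (captured).
`search` walks the string left to right and returns the first match it finds.
The match spans [5:29] → '00085s0Glxtb284tafj-osgu'.
Captured: group 1 = '00', group 2 = '085s0Glxt', group 3 = 'afj-osgu'.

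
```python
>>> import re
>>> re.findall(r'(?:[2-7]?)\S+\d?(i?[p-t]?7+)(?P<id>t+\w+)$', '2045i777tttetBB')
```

Pattern: optionally a character in [2-7] (non-capturing group); then one or more of a non-whitespace character; then optionally a digit; then optionally the literal 'i', then optionally a character in [p-t], then one or more of a literal '7' (captured); then one or more of the literal 't', then one or more of a word character (captured as 'id'); then anchored at the end.
Scanning left to right: at [0:15] match '2045i777tttetBB', groups = ('7', 'tttetBB').
Multiple groups make `findall` return tuples — one 2-tuple for the one match.

[('7', 'tttetBB')]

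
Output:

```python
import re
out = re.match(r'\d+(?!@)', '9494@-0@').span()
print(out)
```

(0, 3)

The negative lookahead/lookbehind blocks any match where the forbidden context is present.
With `match`, the pattern is implicitly anchored at the beginning.
The match spans [0:3] → '949'.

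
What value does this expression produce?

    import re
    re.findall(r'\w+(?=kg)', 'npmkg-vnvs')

['npm']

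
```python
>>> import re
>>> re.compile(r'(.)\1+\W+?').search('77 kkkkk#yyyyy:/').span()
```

`\1` has to match the exact text group 1 already captured.
The match spans [0:3] → '77 '.

(0, 3)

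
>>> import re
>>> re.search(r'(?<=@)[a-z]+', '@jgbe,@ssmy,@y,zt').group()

The lookaround is zero-width — it requires the adjacent text to match without consuming it, so the asserted text isn't part of the match.
Unlike `match`, `search` isn't anchored — it looks for the pattern anywhere in the string.
The match spans [1:5] → 'jgbe'.

'jgbe'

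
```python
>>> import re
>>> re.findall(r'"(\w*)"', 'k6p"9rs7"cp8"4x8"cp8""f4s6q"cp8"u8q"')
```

Walking the string: at [3:9] match '"9rs7"', group 1 = '9rs7'; at [12:17] match '"4x8"', group 1 = '4x8'; at [20:22] match '""', group 1 = ''; at [27:32] match '"cp8"', group 1 = 'cp8'.
One capturing group, so `findall` returns just the captured substring from each match — 4 in all.

['9rs7', '4x8', '', 'cp8']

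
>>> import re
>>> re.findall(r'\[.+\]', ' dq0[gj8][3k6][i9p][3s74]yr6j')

['[gj8][3k6][i9p][3s74]']

`findall` yields the raw match text (1 of them) because the pattern has no groups.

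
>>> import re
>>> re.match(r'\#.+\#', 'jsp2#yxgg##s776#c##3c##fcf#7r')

None

`re.match` only tries the pattern at the start of the string.
Here the pattern fails at index 0, so the call returns None.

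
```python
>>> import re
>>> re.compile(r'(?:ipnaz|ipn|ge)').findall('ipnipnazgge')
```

['ipn', 'ipnaz', 'ge']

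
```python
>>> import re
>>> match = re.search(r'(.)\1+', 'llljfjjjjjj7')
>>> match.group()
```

`\1` is not a pattern — it's the concrete string captured by group 1, re-applied verbatim.
The match spans [0:3] → 'lll'.

'lll'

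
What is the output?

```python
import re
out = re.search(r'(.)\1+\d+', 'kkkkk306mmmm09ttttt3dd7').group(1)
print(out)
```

A backreference is literal: `\1` must see the identical characters the first group matched.
`search` walks the string left to right and returns the first match it finds.
The match spans [0:8] → 'kkkkk306'.
Captured: group 1 = 'k'.

k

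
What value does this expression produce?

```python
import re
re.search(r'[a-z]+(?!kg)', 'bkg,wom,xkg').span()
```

Because the assertion is negative and zero-width, positions next to the forbidden text are skipped.
Unlike `match`, `search` isn't anchored — it looks for the pattern anywhere in the string.
The match spans [0:3] → 'bkg'.

(0, 3)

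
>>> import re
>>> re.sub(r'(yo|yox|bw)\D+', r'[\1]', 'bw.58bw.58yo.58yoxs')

Branches in `(...|...)` are attempted left-to-right; the first branch that allows the whole pattern to succeed is taken.
Each match is replaced using the text its own group 1 captured.

'[bw]58[bw]58[yo]58[yo]'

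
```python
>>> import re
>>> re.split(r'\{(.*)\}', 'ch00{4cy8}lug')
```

Matches to split on: at [4:10] → '{4cy8}'.
With a capturing group present, the delimiter's captured portion is kept in the result list.

['ch00', '4cy8', 'lug']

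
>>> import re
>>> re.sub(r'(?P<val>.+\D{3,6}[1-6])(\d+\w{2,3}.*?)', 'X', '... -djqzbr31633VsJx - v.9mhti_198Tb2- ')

'X- '

With the lazy modifier that quantifier settles for the fewest repetitions that let the rest of the pattern succeed (the atoms after it are unaffected and can still be greedy).
Each match is replaced by 'X'.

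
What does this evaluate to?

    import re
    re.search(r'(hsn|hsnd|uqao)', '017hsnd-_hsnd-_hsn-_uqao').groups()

Branches in `(...|...)` are attempted left-to-right; the first branch that allows the whole pattern to succeed is taken.
`re.search` scans for the first position where the pattern succeeds.
The match spans [3:6] → 'hsn'.
Captured: group 1 = 'hsn'.

('hsn',)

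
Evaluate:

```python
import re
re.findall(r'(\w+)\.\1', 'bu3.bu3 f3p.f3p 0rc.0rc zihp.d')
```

['bu3', 'f3p', '0rc']

The backreference `\1` re-matches whatever the first group consumed, character for character.
Matches: at [0:7] match 'bu3.bu3', group 1 = 'bu3'; at [8:15] match 'f3p.f3p', group 1 = 'f3p'; at [16:23] match '0rc.0rc', group 1 = '0rc'.
`findall` collects group 1 from each match (3 total).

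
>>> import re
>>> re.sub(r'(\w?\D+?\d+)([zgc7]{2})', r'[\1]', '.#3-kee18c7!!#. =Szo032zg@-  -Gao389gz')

`\1` in the replacement pulls in group 1's text for each match.

'.#[3-kee18][!!#. =Szo032][@-  -Gao389]'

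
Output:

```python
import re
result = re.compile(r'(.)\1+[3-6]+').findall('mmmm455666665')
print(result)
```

['m']

The backreference `\1` re-matches whatever the first group consumed, character for character.
Scanning left to right: at [0:13] match 'mmmm455666665', group 1 = 'm'.
One capturing group, so `findall` returns just the captured substring from the one match — 1 in all.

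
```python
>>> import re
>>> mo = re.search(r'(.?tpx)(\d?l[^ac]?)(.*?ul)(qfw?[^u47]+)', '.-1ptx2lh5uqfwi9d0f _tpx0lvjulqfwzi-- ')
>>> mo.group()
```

This matches optionally any character, then the literal 'tpx' (captured); then optionally a digit, then the literal 'l', then optionally any character except [ac] (captured); then zero or more of any character (lazy), then the literal 'ul' (captured); then the literal 'qf', then optionally the literal 'w', then one or more of any character except [u47] (captured).
`search` walks the string left to right and returns the first match it finds.
The match spans [20:38] → '_tpx0lvjulqfwzi-- '.
Captured: group 1 = '_tpx', group 2 = '0lv', group 3 = 'jul', group 4 = 'qfwzi-- '.

'_tpx0lvjulqfwzi-- '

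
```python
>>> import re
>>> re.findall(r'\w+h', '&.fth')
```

['fth']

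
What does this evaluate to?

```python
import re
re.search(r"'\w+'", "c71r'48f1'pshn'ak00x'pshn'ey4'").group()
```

"'48f1'"

The match spans [4:10] → "'48f1'".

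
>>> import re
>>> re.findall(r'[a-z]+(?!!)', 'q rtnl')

['q', 'rtnl']

A negative assertion filters positions out without eating any characters.
Scanning left to right: at [0:1] → 'q'; at [2:6] → 'rtnl'.
No capturing groups, so `findall` returns the 2 full match strings.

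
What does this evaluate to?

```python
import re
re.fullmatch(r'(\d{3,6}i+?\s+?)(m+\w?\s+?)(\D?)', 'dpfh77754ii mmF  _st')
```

None

The pattern matches 3 to 6 of a digit, then one or more of the literal 'i' (lazy), then one or more of whitespace (lazy) (captured); then one or more of a literal 'm', then optionally a word character, then one or more of whitespace (lazy) (captured); then optionally a non-digit (captured).
For `fullmatch`, every character of the input must be accounted for by the pattern.
Here the string isn't matched end-to-end, so the call returns None.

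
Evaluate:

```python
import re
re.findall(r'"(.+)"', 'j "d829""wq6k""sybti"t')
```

Matches: at [2:21] match '"d829""wq6k""sybti"', group 1 = 'd829""wq6k""sybti'.
Because there's exactly one group, `findall` drops the full match and keeps group 1 from the one hit.

['d829""wq6k""sybti']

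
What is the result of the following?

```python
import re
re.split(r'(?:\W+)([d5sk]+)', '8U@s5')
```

['8U', 's5', '']

The pattern matches one or more of a non-word character (non-capturing group); then one or more of one of [d5sk] (captured).
Matches to split on: at [2:5] → '@s5'.
The group in the pattern means `split` returns the separators' captures alongside the pieces.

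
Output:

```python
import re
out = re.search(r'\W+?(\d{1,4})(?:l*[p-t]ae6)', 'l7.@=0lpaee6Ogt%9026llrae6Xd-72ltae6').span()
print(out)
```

(15, 26)

Pattern: one or more of a non-word character (lazy); then 1 to 4 of a digit (captured); then zero or more of the literal 'l', then a character in [p-t], then the literal 'ae6' (non-capturing group).
`re.search` scans for the first position where the pattern succeeds.
The match spans [15:26] → '%9026llrae6'.
Captured: group 1 = '9026'.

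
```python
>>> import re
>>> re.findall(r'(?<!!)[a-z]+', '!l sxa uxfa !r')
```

['sxa', 'uxfa']

`(?!…)`/`(?<!…)` only lets a position through if the neighbouring text does NOT match; no characters are consumed.
With no groups in the pattern, `findall` gives back each whole match — 2 here.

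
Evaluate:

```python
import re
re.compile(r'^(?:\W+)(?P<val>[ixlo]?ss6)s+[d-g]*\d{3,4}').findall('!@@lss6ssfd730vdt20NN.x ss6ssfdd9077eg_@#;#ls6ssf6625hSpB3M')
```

['lss6']

`findall` collects group 1 from the one match (1 total).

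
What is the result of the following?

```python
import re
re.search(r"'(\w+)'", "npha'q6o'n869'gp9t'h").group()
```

"'q6o'"

`re.search` scans for the first position where the pattern succeeds.
The match spans [4:9] → "'q6o'".
Captured: group 1 = 'q6o'.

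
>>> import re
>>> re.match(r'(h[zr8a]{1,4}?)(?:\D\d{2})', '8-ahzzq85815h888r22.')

None

Pattern: a literal 'h', then 1 to 4 of one of [zr8a] (lazy) (captured); then a non-digit, then exactly 2 of a digit (non-capturing group).
`re.match` won't scan ahead — the pattern has to work from the very first character.
Here the string doesn't start with a match, so the call returns None.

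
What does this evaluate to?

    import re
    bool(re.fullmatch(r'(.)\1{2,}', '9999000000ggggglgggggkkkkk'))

`\1` is not a pattern — it's the concrete string captured by group 1, re-applied verbatim.
`re.fullmatch` requires the pattern to consume the entire string.
Here there's no way to consume every character, so the call returns None, and `bool(None)` is False.

False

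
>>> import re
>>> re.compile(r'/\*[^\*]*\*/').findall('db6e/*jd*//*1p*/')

['/*jd*/', '/*1p*/']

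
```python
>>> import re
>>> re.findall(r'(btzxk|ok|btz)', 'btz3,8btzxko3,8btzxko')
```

['btz', 'btzxk', 'btzxk']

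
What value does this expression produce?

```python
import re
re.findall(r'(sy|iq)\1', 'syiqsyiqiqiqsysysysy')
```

['iq', 'sy', 'sy']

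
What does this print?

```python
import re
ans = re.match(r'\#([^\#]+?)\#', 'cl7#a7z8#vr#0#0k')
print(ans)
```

None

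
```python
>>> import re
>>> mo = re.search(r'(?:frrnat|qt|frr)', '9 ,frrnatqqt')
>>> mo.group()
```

'frrnat'

The regex engine tests alternatives in the order written; an earlier branch that matches wins even if a later one would match more.
`search` walks the string left to right and returns the first match it finds.
The match spans [3:9] → 'frrnat'.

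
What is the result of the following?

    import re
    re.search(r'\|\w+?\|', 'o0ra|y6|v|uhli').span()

(4, 8)

The match spans [4:8] → '|y6|'.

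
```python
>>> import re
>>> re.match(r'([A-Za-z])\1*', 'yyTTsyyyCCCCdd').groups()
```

('y',)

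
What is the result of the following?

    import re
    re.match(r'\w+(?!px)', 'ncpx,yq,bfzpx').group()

'ncpx'

`match` is anchored at position 0; if the pattern doesn't fit there, it returns None.
The match spans [0:4] → 'ncpx'.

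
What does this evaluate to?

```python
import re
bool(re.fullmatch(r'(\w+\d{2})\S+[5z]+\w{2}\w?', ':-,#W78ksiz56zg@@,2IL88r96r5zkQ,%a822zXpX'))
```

False

`re.fullmatch` requires the pattern to consume the entire string.
Here the pattern can't cover the whole string, so the call returns None, and `bool(None)` is False.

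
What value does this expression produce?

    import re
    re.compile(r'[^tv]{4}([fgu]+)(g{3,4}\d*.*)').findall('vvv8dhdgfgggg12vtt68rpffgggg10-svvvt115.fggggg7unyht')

[('gfg', 'ggg12vtt68rpffgggg10-svvvt115.fggggg7unyht')]

With 2 capturing groups, `findall` returns a 2-tuple per match.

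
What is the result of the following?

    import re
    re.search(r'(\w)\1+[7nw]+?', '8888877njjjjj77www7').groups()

('8',)

The match spans [0:6] → '888887'.
Captured: group 1 = '8'.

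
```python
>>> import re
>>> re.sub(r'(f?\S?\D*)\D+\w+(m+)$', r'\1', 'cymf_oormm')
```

'cymf_oo'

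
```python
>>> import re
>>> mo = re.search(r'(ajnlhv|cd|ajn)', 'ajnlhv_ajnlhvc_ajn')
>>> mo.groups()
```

Branches in `(...|...)` are attempted left-to-right; the first branch that allows the whole pattern to succeed is taken.
`search` walks the string left to right and returns the first match it finds.
The match spans [0:6] → 'ajnlhv'.
Captured: group 1 = 'ajnlhv'.

('ajnlhv',)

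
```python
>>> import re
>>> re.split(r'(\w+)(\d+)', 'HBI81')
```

This matches one or more of a word character (captured); then one or more of a digit (captured).
Matches to split on: at [0:5] → 'HBI81'.
`re.split` interleaves the captured-group text with the surrounding fragments.

['', 'HBI8', '1', '']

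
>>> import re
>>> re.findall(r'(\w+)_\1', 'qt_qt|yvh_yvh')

`\1` is not a pattern — it's the concrete string captured by group 1, re-applied verbatim.
Scanning left to right: at [0:5] match 'qt_qt', group 1 = 'qt'; at [6:13] match 'yvh_yvh', group 1 = 'yvh'.
One capturing group, so `findall` returns just the captured substring from each match — 2 in all.

['qt', 'yvh']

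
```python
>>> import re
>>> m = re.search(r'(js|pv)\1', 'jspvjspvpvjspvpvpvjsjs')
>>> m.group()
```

A backreference is literal: `\1` must see the identical characters the first group matched.
The match spans [6:10] → 'pvpv'.

'pvpv'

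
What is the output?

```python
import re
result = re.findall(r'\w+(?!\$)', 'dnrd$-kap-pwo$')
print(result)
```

Because the assertion is negative and zero-width, positions next to the forbidden text are skipped.
Matches: at [0:3] → 'dnr'; at [6:9] → 'kap'; at [10:12] → 'pw'.
`findall` yields the raw match text (3 of them) because the pattern has no groups.

['dnr', 'kap', 'pw']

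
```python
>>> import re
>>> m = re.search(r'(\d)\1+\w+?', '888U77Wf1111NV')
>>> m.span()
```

(0, 4)

After group 1 captures some text, `\1` only succeeds where that same text appears again.
The match spans [0:4] → '888U'.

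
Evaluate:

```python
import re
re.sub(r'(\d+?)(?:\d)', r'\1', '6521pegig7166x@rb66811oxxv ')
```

'62pegig76x@rb681oxxv '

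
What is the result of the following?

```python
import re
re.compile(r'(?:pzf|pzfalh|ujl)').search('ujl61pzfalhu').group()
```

'ujl'

`search` walks the string left to right and returns the first match it finds.
The match spans [0:3] → 'ujl'.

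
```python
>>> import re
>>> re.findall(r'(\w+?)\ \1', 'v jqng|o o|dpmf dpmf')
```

['o', 'dpmf']

`\1` has to match the exact text group 1 already captured.
Walking the string: at [7:10] match 'o o', group 1 = 'o'; at [11:20] match 'dpmf dpmf', group 1 = 'dpmf'.
With a single group, `findall` returns only what that group captured — 2 items.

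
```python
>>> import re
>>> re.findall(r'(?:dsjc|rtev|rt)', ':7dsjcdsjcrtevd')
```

['dsjc', 'dsjc', 'rtev']

Alternation tries branches left to right and keeps the first one that lets the overall match succeed at that position.
Matches: at [2:6] → 'dsjc'; at [6:10] → 'dsjc'; at [10:14] → 'rtev'.
Since nothing is captured, `findall` lists the 3 matched substrings directly.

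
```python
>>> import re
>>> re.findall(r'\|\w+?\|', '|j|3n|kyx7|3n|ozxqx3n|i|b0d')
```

['|j|', '|kyx7|', '|ozxqx3n|']

Walking the string: at [0:3] → '|j|'; at [5:11] → '|kyx7|'; at [13:22] → '|ozxqx3n|'.
Since nothing is captured, `findall` lists the 3 matched substrings directly.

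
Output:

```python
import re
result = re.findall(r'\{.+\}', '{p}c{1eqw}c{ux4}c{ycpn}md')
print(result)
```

Matches: at [0:23] → '{p}c{1eqw}c{ux4}c{ycpn}'.
Since nothing is captured, `findall` lists the 1 matched substring directly.

['{p}c{1eqw}c{ux4}c{ycpn}']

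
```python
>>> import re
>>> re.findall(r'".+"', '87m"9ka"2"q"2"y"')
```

['"9ka"2"q"2"y"']

Since nothing is captured, `findall` lists the 1 matched substring directly.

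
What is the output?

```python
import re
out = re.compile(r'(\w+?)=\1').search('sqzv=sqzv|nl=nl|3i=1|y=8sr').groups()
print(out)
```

`\1` has to match the exact text group 1 already captured.
`search` walks the string left to right and returns the first match it finds.
The match spans [0:9] → 'sqzv=sqzv'.
Captured: group 1 = 'sqzv'.

('sqzv',)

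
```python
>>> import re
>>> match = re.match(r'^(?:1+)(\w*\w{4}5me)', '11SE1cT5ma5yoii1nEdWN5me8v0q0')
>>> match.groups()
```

('SE1cT5ma5yoii1nEdWN5me',)

The match spans [0:24] → '11SE1cT5ma5yoii1nEdWN5me'.
Captured: group 1 = 'SE1cT5ma5yoii1nEdWN5me'.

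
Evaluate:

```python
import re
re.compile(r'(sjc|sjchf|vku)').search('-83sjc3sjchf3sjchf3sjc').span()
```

(3, 6)

The match spans [3:6] → 'sjc'.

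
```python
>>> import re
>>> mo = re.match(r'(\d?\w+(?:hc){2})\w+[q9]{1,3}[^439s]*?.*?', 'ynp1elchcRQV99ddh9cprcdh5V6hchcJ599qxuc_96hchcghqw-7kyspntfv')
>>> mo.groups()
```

('ynp1elchcRQV99ddh9cprcdh5V6hchcJ599qxuc_96hchc',)

Pattern: optionally a digit, then one or more of a word character, then the literal 'hc' repeated 2 times (captured); then one or more of a word character, then 1 to 3 of one of [q9]; then zero or more of any character except [439s] (lazy), then zero or more of any character (lazy).
A `+?`/`*?`/`{m,n}?` starts at its minimum and grows only as far as needed for what follows to match.
`match` is anchored at position 0; if the pattern doesn't fit there, it returns None.
The match spans [0:49] → 'ynp1elchcRQV99ddh9cprcdh5V6hchcJ599qxuc_96hchcghq'.
Captured: group 1 = 'ynp1elchcRQV99ddh9cprcdh5V6hchcJ599qxuc_96hchc'.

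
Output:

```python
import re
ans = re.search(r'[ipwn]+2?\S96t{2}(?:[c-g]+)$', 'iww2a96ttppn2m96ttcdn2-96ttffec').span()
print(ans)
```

Pattern: one or more of one of [ipwn], then optionally a literal '2', then a non-whitespace character; then the literal '96', then exactly 2 of a literal 't'; then one or more of a character in [c-g] (non-capturing group); then anchored at the end.
`re.search` tries every starting position until one works.
The match spans [20:31] → 'n2-96ttffec'.

(20, 31)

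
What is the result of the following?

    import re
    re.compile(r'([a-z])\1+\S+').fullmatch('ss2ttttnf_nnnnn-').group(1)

The backreference `\1` re-matches whatever the first group consumed, character for character.
For `fullmatch`, every character of the input must be accounted for by the pattern.
The match spans [0:16] → 'ss2ttttnf_nnnnn-'.
Captured: group 1 = 's'.

's'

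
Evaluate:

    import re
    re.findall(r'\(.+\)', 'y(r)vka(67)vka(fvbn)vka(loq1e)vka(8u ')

Scanning left to right: at [1:30] → '(r)vka(67)vka(fvbn)vka(loq1e)'.
With no groups in the pattern, `findall` gives back each whole match — 1 here.

['(r)vka(67)vka(fvbn)vka(loq1e)']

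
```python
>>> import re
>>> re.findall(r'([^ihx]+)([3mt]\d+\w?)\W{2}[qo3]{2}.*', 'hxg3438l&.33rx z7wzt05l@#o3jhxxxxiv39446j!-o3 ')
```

[('g34', '38l')]

With 2 capturing groups, `findall` returns a 2-tuple per match.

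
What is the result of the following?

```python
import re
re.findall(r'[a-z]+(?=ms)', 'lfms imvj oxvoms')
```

Because the assertion is zero-width, the text it checks is not consumed and won't appear in the result.
No capturing groups, so `findall` returns the 2 full match strings.

['lf', 'oxvo']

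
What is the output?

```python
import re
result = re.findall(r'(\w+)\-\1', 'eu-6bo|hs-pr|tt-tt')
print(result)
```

['tt']

After group 1 captures some text, `\1` only succeeds where that same text appears again.
Walking the string: at [13:18] match 'tt-tt', group 1 = 'tt'.
`findall` collects group 1 from the one match (1 total).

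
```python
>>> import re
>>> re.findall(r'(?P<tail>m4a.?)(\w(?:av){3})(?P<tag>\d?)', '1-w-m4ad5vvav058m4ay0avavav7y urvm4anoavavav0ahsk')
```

[('m4ay', '0avavav', '7'), ('m4an', 'oavavav', '0')]

The pattern matches the literal 'm4a', then optionally any character (captured as 'tail'); then a word character, then the literal 'av' repeated 3 times (captured); then optionally a digit (captured as 'tag').
Walking the string: at [16:28] match 'm4ay0avavav7', groups = ('m4ay', '0avavav', '7'); at [33:45] match 'm4anoavavav0', groups = ('m4an', 'oavavav', '0').
`findall` packs the 3 group values into a tuple for every match.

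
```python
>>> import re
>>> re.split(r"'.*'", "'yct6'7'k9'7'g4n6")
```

Matches to split on: at [0:13] → "'yct6'7'k9'7'".
The string is cut at each match, leaving 2 pieces.

['', 'g4n6']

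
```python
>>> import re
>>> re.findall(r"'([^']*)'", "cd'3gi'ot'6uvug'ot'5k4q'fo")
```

['3gi', '6uvug', '5k4q']

Walking the string: at [2:7] match "'3gi'", group 1 = '3gi'; at [9:16] match "'6uvug'", group 1 = '6uvug'; at [18:24] match "'5k4q'", group 1 = '5k4q'.
Because there's exactly one group, `findall` drops the full match and keeps group 1 from each hit.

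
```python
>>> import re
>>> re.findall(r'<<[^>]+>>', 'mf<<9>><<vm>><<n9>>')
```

['<<9>>', '<<vm>>', '<<n9>>']

No capturing groups, so `findall` returns the 3 full match strings.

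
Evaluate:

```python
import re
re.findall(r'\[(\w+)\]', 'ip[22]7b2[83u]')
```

Scanning left to right: at [2:6] match '[22]', group 1 = '22'; at [9:14] match '[83u]', group 1 = '83u'.
With a single group, `findall` returns only what that group captured — 2 items.

['22', '83u']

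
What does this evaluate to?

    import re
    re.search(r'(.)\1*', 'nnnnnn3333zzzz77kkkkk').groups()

`\1` is not a pattern — it's the concrete string captured by group 1, re-applied verbatim.
`re.search` tries every starting position until one works.
The match spans [0:6] → 'nnnnnn'.
Captured: group 1 = 'n'.

('n',)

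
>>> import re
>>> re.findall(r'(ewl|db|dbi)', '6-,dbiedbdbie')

['db', 'db', 'db']

Branches in `(...|...)` are attempted left-to-right; the first branch that allows the whole pattern to succeed is taken.
Matches: at [3:5] match 'db', group 1 = 'db'; at [7:9] match 'db', group 1 = 'db'; at [9:11] match 'db', group 1 = 'db'.
With a single group, `findall` returns only what that group captured — 3 items.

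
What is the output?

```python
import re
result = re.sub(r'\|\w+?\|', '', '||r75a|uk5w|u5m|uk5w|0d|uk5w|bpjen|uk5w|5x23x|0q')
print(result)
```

|uk5wuk5wuk5wuk5w0q

Matches: at [1:7] → '|r75a|'; at [11:16] → '|u5m|'; at [20:24] → '|0d|'; at [28:35] → '|bpjen|'; at [39:46] → '|5x23x|'.
Every occurrence is swapped for ''.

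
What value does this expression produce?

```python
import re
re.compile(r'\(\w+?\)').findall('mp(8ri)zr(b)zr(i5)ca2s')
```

Scanning left to right: at [2:7] → '(8ri)'; at [9:12] → '(b)'; at [14:18] → '(i5)'.
`findall` yields the raw match text (3 of them) because the pattern has no groups.

['(8ri)', '(b)', '(i5)']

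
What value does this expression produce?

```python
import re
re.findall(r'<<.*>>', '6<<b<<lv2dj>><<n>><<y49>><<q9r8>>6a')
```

Scanning left to right: at [1:33] → '<<b<<lv2dj>><<n>><<y49>><<q9r8>>'.
With no groups in the pattern, `findall` gives back each whole match — 1 here.

['<<b<<lv2dj>><<n>><<y49>><<q9r8>>']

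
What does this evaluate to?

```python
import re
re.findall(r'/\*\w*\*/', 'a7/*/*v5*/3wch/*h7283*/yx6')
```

['/*v5*/', '/*h7283*/']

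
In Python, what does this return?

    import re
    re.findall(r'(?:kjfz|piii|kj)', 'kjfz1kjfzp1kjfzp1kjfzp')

`|` is ordered: at each position the engine commits to the first alternative that works.
Scanning left to right: at [0:4] → 'kjfz'; at [5:9] → 'kjfz'; at [11:15] → 'kjfz'; at [17:21] → 'kjfz'.
`findall` yields the raw match text (4 of them) because the pattern has no groups.

['kjfz', 'kjfz', 'kjfz', 'kjfz']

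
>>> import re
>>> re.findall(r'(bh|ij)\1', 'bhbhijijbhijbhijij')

A backreference is literal: `\1` must see the identical characters the first group matched.
Scanning left to right: at [0:4] match 'bhbh', group 1 = 'bh'; at [4:8] match 'ijij', group 1 = 'ij'; at [14:18] match 'ijij', group 1 = 'ij'.
One capturing group, so `findall` returns just the captured substring from each match — 3 in all.

['bh', 'ij', 'ij']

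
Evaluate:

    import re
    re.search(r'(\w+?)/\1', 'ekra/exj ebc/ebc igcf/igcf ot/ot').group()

'ebc/ebc'

After group 1 captures some text, `\1` only succeeds where that same text appears again.
The match spans [9:16] → 'ebc/ebc'.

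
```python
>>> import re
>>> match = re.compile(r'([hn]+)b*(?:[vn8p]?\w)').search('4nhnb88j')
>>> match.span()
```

(1, 7)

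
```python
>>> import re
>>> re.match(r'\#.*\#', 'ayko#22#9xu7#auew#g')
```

None

`re.match` only tries the pattern at the start of the string.
Here position 0 doesn't satisfy it, so the call returns None.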